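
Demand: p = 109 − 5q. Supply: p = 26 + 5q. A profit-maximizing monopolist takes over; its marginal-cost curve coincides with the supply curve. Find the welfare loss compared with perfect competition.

Competitive equilibrium: 109 − 5q = 26 + 5q → q* = 8.3, p* = 67.5.
Marginal revenue: MR = 109 − 10q. Set MR = MC: 109 − 10q = 26 + 5q → q_m = 5.5333.
Price p_m = 109 − 5·5.5333 = 81.3335; MC(q_m) = 26 + 5·5.5333 = 53.6665.
Competitive q* = 8.3, so Δq = 2.7667; wedge = 81.3335 − 53.6665 = 27.667.
The triangle = ½ × 2.7667 × 27.667 = 38.27.

38.27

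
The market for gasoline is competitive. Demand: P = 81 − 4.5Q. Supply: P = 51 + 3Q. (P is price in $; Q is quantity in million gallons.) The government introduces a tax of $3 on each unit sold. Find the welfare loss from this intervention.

Competitive equilibrium: 81 − 4.5Q = 51 + 3Q → Q* = 4, P* = 63.
With the tax, the buyer price exceeds the seller price by 3: (81 − 4.5Q) − (51 + 3Q) = 3 → Q' = 3.6.
ΔQ = 4 − 3.6 = 0.4; the wedge equals the tax, 3.
Welfare loss = ½ × 0.4 × 3 = $0.60 million.

$0.60 million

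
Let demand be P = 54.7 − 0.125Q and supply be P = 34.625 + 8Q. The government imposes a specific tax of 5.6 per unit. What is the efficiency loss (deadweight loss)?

Competitive equilibrium: 54.7 − 0.125Q = 34.625 + 8Q → Q* = 2.4708, P* = 54.3912.
With the tax, the buyer price exceeds the seller price by 5.6: (54.7 − 0.125Q) − (34.625 + 8Q) = 5.6 → Q' = 1.7815.
ΔQ = 2.4708 − 1.7815 = 0.6893; the wedge equals the tax, 5.6.
Deadweight loss = ½ × 0.6893 × 5.6 = 1.93.

1.93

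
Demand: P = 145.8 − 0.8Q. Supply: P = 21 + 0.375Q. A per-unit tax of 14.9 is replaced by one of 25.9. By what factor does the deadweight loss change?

3.022

Competitive equilibrium: 145.8 − 0.8Q = 21 + 0.375Q → Q* = 106.2128, P* = 60.8298.
For a per-unit tax t: ΔQ = t/1.175, so DWL = ½·t·(t/1.175) = t²/2.35.
At t = 14.9: DWL = 94.472. At t = 25.9: DWL = 285.451.
Ratio = (25.9/14.9)² = 3.022.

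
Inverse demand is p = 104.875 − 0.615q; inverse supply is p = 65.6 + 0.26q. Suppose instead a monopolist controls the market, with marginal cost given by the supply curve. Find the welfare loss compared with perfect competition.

150.17

Competitive equilibrium: 104.875 − 0.615q = 65.6 + 0.26q → q* = 44.8857, p* = 77.2703.
Marginal revenue: MR = 104.875 − 1.23q. Set MR = MC: 104.875 − 1.23q = 65.6 + 0.26q → q_m = 26.3591.
Price p_m = 104.875 − 0.615·26.3591 = 88.6642; MC(q_m) = 65.6 + 0.26·26.3591 = 72.4534.
Competitive q* = 44.8857, so Δq = 18.5266; wedge = 88.6642 − 72.4534 = 16.2108.
Welfare loss = ½ × 18.5266 × 16.2108 = 150.17.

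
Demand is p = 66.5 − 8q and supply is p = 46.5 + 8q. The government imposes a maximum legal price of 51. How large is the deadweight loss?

3.78

Competitive equilibrium: 66.5 − 8q = 46.5 + 8q → q* = 1.25, p* = 56.5.
At the ceiling p = 51, quantity supplied = (51 − 46.5)/8 = 0.5625.
Willingness to pay at q' = 0.5625: 66.5 − 8·0.5625 = 62.
Δq = 1.25 − 0.5625 = 0.6875; wedge = 62 − 51 = 11.
DWL = ½ × 0.6875 × 11 = 3.78.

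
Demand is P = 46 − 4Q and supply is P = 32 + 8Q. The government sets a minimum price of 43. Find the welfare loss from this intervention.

Competitive equilibrium: 46 − 4Q = 32 + 8Q → Q* = 1.1667, P* = 41.3333.
At the floor P = 43, quantity demanded = (46 − 43)/4 = 0.75.
Sellers' marginal cost at Q' = 0.75: 32 + 8·0.75 = 38.
ΔQ = 1.1667 − 0.75 = 0.4167; wedge = 43 − 38 = 5.
Deadweight loss = ½ × 0.4167 × 5 = 1.04.

1.04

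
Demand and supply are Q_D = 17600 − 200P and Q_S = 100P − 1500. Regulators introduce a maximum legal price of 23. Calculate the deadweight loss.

124033.33

In inverse form: demand P = 88 − 0.005Q, supply P = 15 + 0.01Q.
Competitive equilibrium: 88 − 0.005Q = 15 + 0.01Q → Q* = 4866.6667, P* = 63.6667.
At the ceiling P = 23, quantity supplied = (23 − 15)/0.01 = 800.
Willingness to pay at Q' = 800: 88 − 0.005·800 = 84.
ΔQ = 4866.6667 − 800 = 4066.6667; wedge = 84 − 23 = 61.
Welfare loss = ½ × 4066.6667 × 61 = 124033.33.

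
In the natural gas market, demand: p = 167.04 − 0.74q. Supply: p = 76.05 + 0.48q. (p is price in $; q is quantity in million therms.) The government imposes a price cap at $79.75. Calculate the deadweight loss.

$2727.97 million

Competitive equilibrium: 167.04 − 0.74q = 76.05 + 0.48q → q* = 74.58197, p* = 111.84934.
At the ceiling p = 79.75, quantity supplied = (79.75 − 76.05)/0.48 = 7.70833.
Willingness to pay at q' = 7.70833: 167.04 − 0.74·7.70833 = 161.33584.
Δq = 74.58197 − 7.70833 = 66.87364; wedge = 161.33584 − 79.75 = 81.58584.
Welfare loss = ½ × 66.87364 × 81.58584 = $2727.97 million.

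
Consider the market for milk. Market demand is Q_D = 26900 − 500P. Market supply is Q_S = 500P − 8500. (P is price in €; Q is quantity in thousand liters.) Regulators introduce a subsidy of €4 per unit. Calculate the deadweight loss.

In inverse form: demand P = 53.8 − 0.002Q, supply P = 17 + 0.002Q.
Competitive equilibrium: 53.8 − 0.002Q = 17 + 0.002Q → Q* = 9200, P* = 35.4.
The subsidy lowers effective supply by 4: P = 13 + 0.002Q.
New quantity: 53.8 − 0.002Q = 13 + 0.002Q → Q' = 10200.
Overproduction ΔQ = 10200 − 9200 = 1000; wedge = subsidy = 4.
DWL = ½ × 1000 × 4 = €2000 thousand.

€2000 thousand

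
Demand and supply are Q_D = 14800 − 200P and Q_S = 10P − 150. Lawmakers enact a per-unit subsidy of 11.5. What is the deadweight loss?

In inverse form: demand P = 74 − 0.005Q, supply P = 15 + 0.1Q.
Competitive equilibrium: 74 − 0.005Q = 15 + 0.1Q → Q* = 561.9048, P* = 71.1905.
The subsidy lowers effective supply by 11.5: P = 3.5 + 0.1Q.
New quantity: 74 − 0.005Q = 3.5 + 0.1Q → Q' = 671.4286.
Overproduction ΔQ = 671.4286 − 561.9048 = 109.5238; wedge = subsidy = 11.5.
Deadweight loss = ½ × 109.5238 × 11.5 = 629.76.

629.76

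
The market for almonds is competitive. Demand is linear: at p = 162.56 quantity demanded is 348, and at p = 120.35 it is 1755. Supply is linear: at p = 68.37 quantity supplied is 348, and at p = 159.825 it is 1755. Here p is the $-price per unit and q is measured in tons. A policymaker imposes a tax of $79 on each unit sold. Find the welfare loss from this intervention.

Demand slope = (120.35 − 162.56)/(1755 − 348) = −0.03, so p = 173 − 0.03q.
Supply slope = (159.825 − 68.37)/(1755 − 348) = 0.065, so p = 45.75 + 0.065q.
Competitive equilibrium: 173 − 0.03q = 45.75 + 0.065q → q* = 1339.4737, p* = 132.8158.
With the tax, the buyer price exceeds the seller price by 79: (173 − 0.03q) − (45.75 + 0.065q) = 79 → q' = 507.8947.
Δq = 1339.4737 − 507.8947 = 831.579; the wedge equals the tax, 79.
DWL = ½ × 831.579 × 79 = $32847.37.

$32847.37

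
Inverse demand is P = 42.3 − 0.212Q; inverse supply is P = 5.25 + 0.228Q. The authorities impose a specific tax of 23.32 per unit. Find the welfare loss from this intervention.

617.98

Competitive equilibrium: 42.3 − 0.212Q = 5.25 + 0.228Q → Q* = 84.2045, P* = 24.4486.
With the tax, the buyer price exceeds the seller price by 23.32: (42.3 − 0.212Q) − (5.25 + 0.228Q) = 23.32 → Q' = 31.2045.
ΔQ = 84.2045 − 31.2045 = 53; the wedge equals the tax, 23.32.
Welfare loss = ½ × 53 × 23.32 = 617.98.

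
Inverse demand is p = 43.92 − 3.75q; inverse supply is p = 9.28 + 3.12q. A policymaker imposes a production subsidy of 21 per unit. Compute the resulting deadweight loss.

32.10

Competitive equilibrium: 43.92 − 3.75q = 9.28 + 3.12q → q* = 5.0422, p* = 25.0117.
The subsidy lowers effective supply by 21: p = 3.12q − 11.72.
New quantity: 43.92 − 3.75q = 3.12q − 11.72 → q' = 8.099.
Overproduction Δq = 8.099 − 5.0422 = 3.0568; wedge = subsidy = 21.
The triangle = ½ × 3.0568 × 21 = 32.10.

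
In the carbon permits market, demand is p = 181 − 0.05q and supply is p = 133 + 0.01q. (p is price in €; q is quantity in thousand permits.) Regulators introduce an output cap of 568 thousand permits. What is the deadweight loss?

€1614.72 thousand

Competitive equilibrium: 181 − 0.05q = 133 + 0.01q → q* = 800, p* = 141.
At q = 568: demand price = 181 − 0.05·568 = 152.6; supply price = 133 + 0.01·568 = 138.68.
Δq = 800 − 568 = 232; wedge = 152.6 − 138.68 = 13.92.
Welfare loss = ½ × 232 × 13.92 = €1614.72 thousand.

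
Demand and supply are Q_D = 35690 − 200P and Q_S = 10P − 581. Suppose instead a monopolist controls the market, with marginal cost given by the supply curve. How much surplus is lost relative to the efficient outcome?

In inverse form: demand P = 178.45 − 0.005Q, supply P = 58.1 + 0.1Q.
Competitive equilibrium: 178.45 − 0.005Q = 58.1 + 0.1Q → Q* = 1146.1905, P* = 172.719.
Marginal revenue: MR = 178.45 − 0.01Q. Set MR = MC: 178.45 − 0.01Q = 58.1 + 0.1Q → Q_m = 1094.0909.
Price P_m = 178.45 − 0.005·1094.0909 = 172.9795; MC(Q_m) = 58.1 + 0.1·1094.0909 = 167.5091.
Competitive Q* = 1146.1905, so ΔQ = 52.0996; wedge = 172.9795 − 167.5091 = 5.4704.
Welfare loss = ½ × 52.0996 × 5.4704 = 142.50.

142.50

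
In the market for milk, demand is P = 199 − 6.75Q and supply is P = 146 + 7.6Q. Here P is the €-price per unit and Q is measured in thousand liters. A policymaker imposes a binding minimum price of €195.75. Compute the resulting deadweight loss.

Competitive equilibrium: 199 − 6.75Q = 146 + 7.6Q → Q* = 3.6934, P* = 174.0697.
At the floor P = 195.75, quantity demanded = (199 − 195.75)/6.75 = 0.4815.
Sellers' marginal cost at Q' = 0.4815: 146 + 7.6·0.4815 = 149.6594.
ΔQ = 3.6934 − 0.4815 = 3.2119; wedge = 195.75 − 149.6594 = 46.0906.
DWL = ½ × 3.2119 × 46.0906 = €74.02 thousand.

€74.02 thousand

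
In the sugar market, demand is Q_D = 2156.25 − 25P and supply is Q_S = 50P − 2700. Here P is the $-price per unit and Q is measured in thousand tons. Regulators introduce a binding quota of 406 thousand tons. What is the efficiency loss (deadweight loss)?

In inverse form: demand P = 86.25 − 0.04Q, supply P = 54 + 0.02Q.
Competitive equilibrium: 86.25 − 0.04Q = 54 + 0.02Q → Q* = 537.5, P* = 64.75.
At Q = 406: demand price = 86.25 − 0.04·406 = 70.01; supply price = 54 + 0.02·406 = 62.12.
ΔQ = 537.5 − 406 = 131.5; wedge = 70.01 − 62.12 = 7.89.
Welfare loss = ½ × 131.5 × 7.89 = $518.77 thousand.

$518.77 thousand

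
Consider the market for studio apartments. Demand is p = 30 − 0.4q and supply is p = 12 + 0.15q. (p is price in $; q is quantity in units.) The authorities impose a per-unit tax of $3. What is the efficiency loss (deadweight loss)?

Competitive equilibrium: 30 − 0.4q = 12 + 0.15q → q* = 32.7273, p* = 16.9091.
With the tax, the buyer price exceeds the seller price by 3: (30 − 0.4q) − (12 + 0.15q) = 3 → q' = 27.2727.
Δq = 32.7273 − 27.2727 = 5.4546; the wedge equals the tax, 3.
Welfare loss = ½ × 5.4546 × 3 = $8.18.

$8.18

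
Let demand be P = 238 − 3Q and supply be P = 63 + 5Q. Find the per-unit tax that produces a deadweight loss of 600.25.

Competitive equilibrium: 238 − 3Q = 63 + 5Q → Q* = 21.875, P* = 172.375.
A tax t gives ΔQ = t/8 and wedge t, so DWL = t²/16.
t²/16 = 600.25 → t² = 9604 → t = 98.

98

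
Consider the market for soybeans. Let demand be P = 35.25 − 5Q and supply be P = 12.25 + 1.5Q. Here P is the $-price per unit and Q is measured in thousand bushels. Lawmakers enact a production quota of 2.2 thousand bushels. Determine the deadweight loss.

$5.82 thousand

Competitive equilibrium: 35.25 − 5Q = 12.25 + 1.5Q → Q* = 3.5385, P* = 17.5577.
At Q = 2.2: demand price = 35.25 − 5·2.2 = 24.25; supply price = 12.25 + 1.5·2.2 = 15.55.
ΔQ = 3.5385 − 2.2 = 1.3385; wedge = 24.25 − 15.55 = 8.7.
Welfare loss = ½ × 1.3385 × 8.7 = $5.82 thousand.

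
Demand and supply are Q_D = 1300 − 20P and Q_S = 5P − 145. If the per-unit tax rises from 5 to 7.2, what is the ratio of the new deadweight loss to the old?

In inverse form: demand P = 65 − 0.05Q, supply P = 29 + 0.2Q.
Competitive equilibrium: 65 − 0.05Q = 29 + 0.2Q → Q* = 144, P* = 57.8.
For a per-unit tax t: ΔQ = t/0.25, so DWL = ½·t·(t/0.25) = t²/0.5.
At t = 5: DWL = 50. At t = 7.2: DWL = 103.68.
Ratio = (7.2/5)² = 2.0736.

2.0736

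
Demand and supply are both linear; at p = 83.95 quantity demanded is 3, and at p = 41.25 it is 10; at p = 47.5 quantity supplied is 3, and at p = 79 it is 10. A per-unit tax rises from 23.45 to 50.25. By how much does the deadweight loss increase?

93.17

Demand slope = (41.25 − 83.95)/(10 − 3) = −6.1, so p = 102.25 − 6.1q.
Supply slope = (79 − 47.5)/(10 − 3) = 4.5, so p = 34 + 4.5q.
Competitive equilibrium: 102.25 − 6.1q = 34 + 4.5q → q* = 6.4387, p* = 62.9741.
For a per-unit tax t: Δq = t/10.6, so DWL = ½·t·(t/10.6) = t²/21.2.
At t = 23.45: DWL = 25.939. At t = 50.25: DWL = 119.107.
Increase = 119.107 − 25.939 = 93.17.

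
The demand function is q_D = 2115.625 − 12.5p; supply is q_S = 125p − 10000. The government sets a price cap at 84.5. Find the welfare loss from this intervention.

In inverse form: demand p = 169.25 − 0.08q, supply p = 80 + 0.008q.
Competitive equilibrium: 169.25 − 0.08q = 80 + 0.008q → q* = 1014.2045, p* = 88.1136.
At the ceiling p = 84.5, quantity supplied = (84.5 − 80)/0.008 = 562.5.
Willingness to pay at q' = 562.5: 169.25 − 0.08·562.5 = 124.25.
Δq = 1014.2045 − 562.5 = 451.7045; wedge = 124.25 − 84.5 = 39.75.
Welfare loss = ½ × 451.7045 × 39.75 = 8977.63.

8977.63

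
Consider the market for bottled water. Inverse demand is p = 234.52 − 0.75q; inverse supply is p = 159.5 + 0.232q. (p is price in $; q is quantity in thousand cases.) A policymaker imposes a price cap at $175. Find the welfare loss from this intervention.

Competitive equilibrium: 234.52 − 0.75q = 159.5 + 0.232q → q* = 76.3951, p* = 177.2237.
At the ceiling p = 175, quantity supplied = (175 − 159.5)/0.232 = 66.8103.
Willingness to pay at q' = 66.8103: 234.52 − 0.75·66.8103 = 184.4123.
Δq = 76.3951 − 66.8103 = 9.5848; wedge = 184.4123 − 175 = 9.4123.
The triangle = ½ × 9.5848 × 9.4123 = $45.11 thousand.

$45.11 thousand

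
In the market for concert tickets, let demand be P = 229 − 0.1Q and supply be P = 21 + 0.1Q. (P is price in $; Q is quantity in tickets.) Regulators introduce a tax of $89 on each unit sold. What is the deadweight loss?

Competitive equilibrium: 229 − 0.1Q = 21 + 0.1Q → Q* = 1040, P* = 125.
With the tax, the buyer price exceeds the seller price by 89: (229 − 0.1Q) − (21 + 0.1Q) = 89 → Q' = 595.
ΔQ = 1040 − 595 = 445; the wedge equals the tax, 89.
The triangle = ½ × 445 × 89 = $19802.50.

$19802.50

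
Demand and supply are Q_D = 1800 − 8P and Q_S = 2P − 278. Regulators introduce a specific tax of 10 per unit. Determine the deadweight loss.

In inverse form: demand P = 225 − 0.125Q, supply P = 139 + 0.5Q.
Competitive equilibrium: 225 − 0.125Q = 139 + 0.5Q → Q* = 137.6, P* = 207.8.
With the tax, the buyer price exceeds the seller price by 10: (225 − 0.125Q) − (139 + 0.5Q) = 10 → Q' = 121.6.
ΔQ = 137.6 − 121.6 = 16; the wedge equals the tax, 10.
Deadweight loss = ½ × 16 × 10 = 80.

80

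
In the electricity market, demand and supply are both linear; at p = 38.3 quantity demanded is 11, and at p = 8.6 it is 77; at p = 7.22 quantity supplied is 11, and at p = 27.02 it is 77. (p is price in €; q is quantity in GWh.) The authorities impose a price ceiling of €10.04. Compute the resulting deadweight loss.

€384.96

Demand slope = (8.6 − 38.3)/(77 − 11) = −0.45, so p = 43.25 − 0.45q.
Supply slope = (27.02 − 7.22)/(77 − 11) = 0.3, so p = 3.92 + 0.3q.
Competitive equilibrium: 43.25 − 0.45q = 3.92 + 0.3q → q* = 52.44, p* = 19.652.
At the ceiling p = 10.04, quantity supplied = (10.04 − 3.92)/0.3 = 20.4.
Willingness to pay at q' = 20.4: 43.25 − 0.45·20.4 = 34.07.
Δq = 52.44 − 20.4 = 32.04; wedge = 34.07 − 10.04 = 24.03.
Welfare loss = ½ × 32.04 × 24.03 = €384.96.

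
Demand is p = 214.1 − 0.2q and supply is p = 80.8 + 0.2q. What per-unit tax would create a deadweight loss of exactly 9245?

Competitive equilibrium: 214.1 − 0.2q = 80.8 + 0.2q → q* = 333.25, p* = 147.45.
A tax t gives Δq = t/0.4 and wedge t, so DWL = t²/0.8.
t²/0.8 = 9245 → t² = 7396 → t = 86.

86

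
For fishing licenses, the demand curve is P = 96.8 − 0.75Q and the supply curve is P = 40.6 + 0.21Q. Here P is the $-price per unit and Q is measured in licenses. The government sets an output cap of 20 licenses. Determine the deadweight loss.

$713.02

Competitive equilibrium: 96.8 − 0.75Q = 40.6 + 0.21Q → Q* = 58.5417, P* = 52.8938.
At Q = 20: demand price = 96.8 − 0.75·20 = 81.8; supply price = 40.6 + 0.21·20 = 44.8.
ΔQ = 58.5417 − 20 = 38.5417; wedge = 81.8 − 44.8 = 37.
Welfare loss = ½ × 38.5417 × 37 = $713.02.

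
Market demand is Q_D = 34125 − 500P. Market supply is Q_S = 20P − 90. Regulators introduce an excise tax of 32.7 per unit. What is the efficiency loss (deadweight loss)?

10281.63

In inverse form: demand P = 68.25 − 0.002Q, supply P = 4.5 + 0.05Q.
Competitive equilibrium: 68.25 − 0.002Q = 4.5 + 0.05Q → Q* = 1225.9615, P* = 65.7981.
With the tax, the buyer price exceeds the seller price by 32.7: (68.25 − 0.002Q) − (4.5 + 0.05Q) = 32.7 → Q' = 597.1154.
ΔQ = 1225.9615 − 597.1154 = 628.8461; the wedge equals the tax, 32.7.
The triangle = ½ × 628.8461 × 32.7 = 10281.63.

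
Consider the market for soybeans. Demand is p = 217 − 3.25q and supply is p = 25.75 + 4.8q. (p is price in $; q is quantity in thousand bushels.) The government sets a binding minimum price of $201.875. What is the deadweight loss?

Competitive equilibrium: 217 − 3.25q = 25.75 + 4.8q → q* = 23.75776, p* = 139.78727.
At the floor p = 201.875, quantity demanded = (217 − 201.875)/3.25 = 4.65385.
Sellers' marginal cost at q' = 4.65385: 25.75 + 4.8·4.65385 = 48.08848.
Δq = 23.75776 − 4.65385 = 19.10391; wedge = 201.875 − 48.08848 = 153.78652.
DWL = ½ × 19.10391 × 153.78652 = $1468.96 thousand.

$1468.96 thousand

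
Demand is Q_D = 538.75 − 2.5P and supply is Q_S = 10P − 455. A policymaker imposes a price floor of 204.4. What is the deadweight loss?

In inverse form: demand P = 215.5 − 0.4Q, supply P = 45.5 + 0.1Q.
Competitive equilibrium: 215.5 − 0.4Q = 45.5 + 0.1Q → Q* = 340, P* = 79.5.
At the floor P = 204.4, quantity demanded = (215.5 − 204.4)/0.4 = 27.75.
Sellers' marginal cost at Q' = 27.75: 45.5 + 0.1·27.75 = 48.275.
ΔQ = 340 − 27.75 = 312.25; wedge = 204.4 − 48.275 = 156.125.
DWL = ½ × 312.25 × 156.125 = 24375.02.

24375.02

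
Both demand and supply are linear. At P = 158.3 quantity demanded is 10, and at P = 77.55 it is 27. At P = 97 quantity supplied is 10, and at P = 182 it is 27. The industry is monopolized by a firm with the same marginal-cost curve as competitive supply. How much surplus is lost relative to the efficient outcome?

Demand slope = (77.55 − 158.3)/(27 − 10) = −4.75, so P = 205.8 − 4.75Q.
Supply slope = (182 − 97)/(27 − 10) = 5, so P = 47 + 5Q.
Competitive equilibrium: 205.8 − 4.75Q = 47 + 5Q → Q* = 16.2872, P* = 128.4359.
Marginal revenue: MR = 205.8 − 9.5Q. Set MR = MC: 205.8 − 9.5Q = 47 + 5Q → Q_m = 10.9517.
Price P_m = 205.8 − 4.75·10.9517 = 153.7794; MC(Q_m) = 47 + 5·10.9517 = 101.7585.
Competitive Q* = 16.2872, so ΔQ = 5.3355; wedge = 153.7794 − 101.7585 = 52.0209.
Welfare loss = ½ × 5.3355 × 52.0209 = 138.78.

138.78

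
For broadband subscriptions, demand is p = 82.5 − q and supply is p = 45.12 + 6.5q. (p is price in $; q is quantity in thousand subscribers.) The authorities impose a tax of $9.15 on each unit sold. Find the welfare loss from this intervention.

$5.58 thousand

Competitive equilibrium: 82.5 − q = 45.12 + 6.5q → q* = 4.984, p* = 77.516.
With the tax, the buyer price exceeds the seller price by 9.15: (82.5 − q) − (45.12 + 6.5q) = 9.15 → q' = 3.764.
Δq = 4.984 − 3.764 = 1.22; the wedge equals the tax, 9.15.
Welfare loss = ½ × 1.22 × 9.15 = $5.58 thousand.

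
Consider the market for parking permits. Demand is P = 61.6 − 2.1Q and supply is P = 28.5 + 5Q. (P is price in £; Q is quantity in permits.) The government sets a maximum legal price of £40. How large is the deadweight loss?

Competitive equilibrium: 61.6 − 2.1Q = 28.5 + 5Q → Q* = 4.662, P* = 51.8099.
At the ceiling P = 40, quantity supplied = (40 − 28.5)/5 = 2.3.
Willingness to pay at Q' = 2.3: 61.6 − 2.1·2.3 = 56.77.
ΔQ = 4.662 − 2.3 = 2.362; wedge = 56.77 − 40 = 16.77.
The triangle = ½ × 2.362 × 16.77 = £19.81.

£19.81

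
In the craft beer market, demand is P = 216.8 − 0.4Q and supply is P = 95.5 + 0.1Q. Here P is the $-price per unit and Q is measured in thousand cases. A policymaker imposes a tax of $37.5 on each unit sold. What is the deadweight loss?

$1406.25 thousand

Competitive equilibrium: 216.8 − 0.4Q = 95.5 + 0.1Q → Q* = 242.6, P* = 119.76.
With the tax, the buyer price exceeds the seller price by 37.5: (216.8 − 0.4Q) − (95.5 + 0.1Q) = 37.5 → Q' = 167.6.
ΔQ = 242.6 − 167.6 = 75; the wedge equals the tax, 37.5.
Deadweight loss = ½ × 75 × 37.5 = $1406.25 thousand.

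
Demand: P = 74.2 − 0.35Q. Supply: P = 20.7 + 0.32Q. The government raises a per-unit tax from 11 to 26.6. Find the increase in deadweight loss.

437.73

Competitive equilibrium: 74.2 − 0.35Q = 20.7 + 0.32Q → Q* = 79.8507, P* = 46.2522.
For a per-unit tax t: ΔQ = t/0.67, so DWL = ½·t·(t/0.67) = t²/1.34.
At t = 11: DWL = 90.299. At t = 26.6: DWL = 528.03.
Increase = 528.03 − 90.299 = 437.73.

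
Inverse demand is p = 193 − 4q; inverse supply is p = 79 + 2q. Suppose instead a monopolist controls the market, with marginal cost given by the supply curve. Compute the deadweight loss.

173.28

Competitive equilibrium: 193 − 4q = 79 + 2q → q* = 19, p* = 117.
Marginal revenue: MR = 193 − 8q. Set MR = MC: 193 − 8q = 79 + 2q → q_m = 11.4.
Price p_m = 193 − 4·11.4 = 147.4; MC(q_m) = 79 + 2·11.4 = 101.8.
Competitive q* = 19, so Δq = 7.6; wedge = 147.4 − 101.8 = 45.6.
The triangle = ½ × 7.6 × 45.6 = 173.28.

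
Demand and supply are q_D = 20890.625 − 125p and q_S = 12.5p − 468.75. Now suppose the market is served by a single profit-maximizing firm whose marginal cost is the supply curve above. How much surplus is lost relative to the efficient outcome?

In inverse form: demand p = 167.125 − 0.008q, supply p = 37.5 + 0.08q.
Competitive equilibrium: 167.125 − 0.008q = 37.5 + 0.08q → q* = 1473.0114, p* = 155.3409.
Marginal revenue: MR = 167.125 − 0.016q. Set MR = MC: 167.125 − 0.016q = 37.5 + 0.08q → q_m = 1350.2604.
Price p_m = 167.125 − 0.008·1350.2604 = 156.3229; MC(q_m) = 37.5 + 0.08·1350.2604 = 145.5208.
Competitive q* = 1473.0114, so Δq = 122.751; wedge = 156.3229 − 145.5208 = 10.8021.
Deadweight loss = ½ × 122.751 × 10.8021 = 662.98.

662.98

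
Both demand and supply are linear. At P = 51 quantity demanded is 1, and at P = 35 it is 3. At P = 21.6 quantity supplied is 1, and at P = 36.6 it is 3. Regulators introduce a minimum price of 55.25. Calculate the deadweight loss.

45.69

Demand slope = (35 − 51)/(3 − 1) = −8, so P = 59 − 8Q.
Supply slope = (36.6 − 21.6)/(3 − 1) = 7.5, so P = 14.1 + 7.5Q.
Competitive equilibrium: 59 − 8Q = 14.1 + 7.5Q → Q* = 2.8968, P* = 35.8258.
At the floor P = 55.25, quantity demanded = (59 − 55.25)/8 = 0.4688.
Sellers' marginal cost at Q' = 0.4688: 14.1 + 7.5·0.4688 = 17.616.
ΔQ = 2.8968 − 0.4688 = 2.428; wedge = 55.25 − 17.616 = 37.634.
Welfare loss = ½ × 2.428 × 37.634 = 45.69.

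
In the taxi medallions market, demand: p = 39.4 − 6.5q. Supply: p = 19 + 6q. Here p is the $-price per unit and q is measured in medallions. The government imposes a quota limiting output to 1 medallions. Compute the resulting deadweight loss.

$2.50

Competitive equilibrium: 39.4 − 6.5q = 19 + 6q → q* = 1.632, p* = 28.792.
At q = 1: demand price = 39.4 − 6.5·1 = 32.9; supply price = 19 + 6·1 = 25.
Δq = 1.632 − 1 = 0.632; wedge = 32.9 − 25 = 7.9.
DWL = ½ × 0.632 × 7.9 = $2.50.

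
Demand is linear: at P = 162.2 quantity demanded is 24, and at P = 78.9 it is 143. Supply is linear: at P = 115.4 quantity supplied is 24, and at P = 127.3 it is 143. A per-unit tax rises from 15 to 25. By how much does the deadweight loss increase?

Demand slope = (78.9 − 162.2)/(143 − 24) = −0.7, so P = 179 − 0.7Q.
Supply slope = (127.3 − 115.4)/(143 − 24) = 0.1, so P = 113 + 0.1Q.
Competitive equilibrium: 179 − 0.7Q = 113 + 0.1Q → Q* = 82.5, P* = 121.25.
For a per-unit tax t: ΔQ = t/0.8, so DWL = ½·t·(t/0.8) = t²/1.6.
At t = 15: DWL = 140.625. At t = 25: DWL = 390.625.
Increase = 390.625 − 140.625 = 250.

250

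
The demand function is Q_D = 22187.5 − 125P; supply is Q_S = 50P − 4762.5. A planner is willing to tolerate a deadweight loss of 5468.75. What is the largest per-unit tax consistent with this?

17.5

In inverse form: demand P = 177.5 − 0.008Q, supply P = 95.25 + 0.02Q.
Competitive equilibrium: 177.5 − 0.008Q = 95.25 + 0.02Q → Q* = 2937.5, P* = 154.
A tax t gives ΔQ = t/0.028 and wedge t, so DWL = t²/0.056.
t²/0.056 = 5468.75 → t² = 306.25 → t = 17.5.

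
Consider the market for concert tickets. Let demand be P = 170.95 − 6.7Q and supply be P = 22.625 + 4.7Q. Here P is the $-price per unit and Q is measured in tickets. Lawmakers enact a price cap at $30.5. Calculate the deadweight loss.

$732.40

Competitive equilibrium: 170.95 − 6.7Q = 22.625 + 4.7Q → Q* = 13.01096, P* = 83.77654.
At the ceiling P = 30.5, quantity supplied = (30.5 − 22.625)/4.7 = 1.67553.
Willingness to pay at Q' = 1.67553: 170.95 − 6.7·1.67553 = 159.72395.
ΔQ = 13.01096 − 1.67553 = 11.33543; wedge = 159.72395 − 30.5 = 129.22395.
Deadweight loss = ½ × 11.33543 × 129.22395 = $732.40.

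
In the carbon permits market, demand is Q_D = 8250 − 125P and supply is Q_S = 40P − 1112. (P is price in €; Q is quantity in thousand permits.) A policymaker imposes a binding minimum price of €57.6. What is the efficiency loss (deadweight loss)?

€190.95 thousand

In inverse form: demand P = 66 − 0.008Q, supply P = 27.8 + 0.025Q.
Competitive equilibrium: 66 − 0.008Q = 27.8 + 0.025Q → Q* = 1157.5758, P* = 56.7394.
At the floor P = 57.6, quantity demanded = (66 − 57.6)/0.008 = 1050.
Sellers' marginal cost at Q' = 1050: 27.8 + 0.025·1050 = 54.05.
ΔQ = 1157.5758 − 1050 = 107.5758; wedge = 57.6 − 54.05 = 3.55.
Deadweight loss = ½ × 107.5758 × 3.55 = €190.95 thousand.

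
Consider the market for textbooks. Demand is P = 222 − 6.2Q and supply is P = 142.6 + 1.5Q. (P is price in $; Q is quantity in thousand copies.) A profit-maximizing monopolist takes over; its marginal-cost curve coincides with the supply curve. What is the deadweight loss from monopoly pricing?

$81.45 thousand

Competitive equilibrium: 222 − 6.2Q = 142.6 + 1.5Q → Q* = 10.3117, P* = 158.0675.
Marginal revenue: MR = 222 − 12.4Q. Set MR = MC: 222 − 12.4Q = 142.6 + 1.5Q → Q_m = 5.7122.
Price P_m = 222 − 6.2·5.7122 = 186.5844; MC(Q_m) = 142.6 + 1.5·5.7122 = 151.1683.
Competitive Q* = 10.3117, so ΔQ = 4.5995; wedge = 186.5844 − 151.1683 = 35.4161.
Deadweight loss = ½ × 4.5995 × 35.4161 = $81.45 thousand.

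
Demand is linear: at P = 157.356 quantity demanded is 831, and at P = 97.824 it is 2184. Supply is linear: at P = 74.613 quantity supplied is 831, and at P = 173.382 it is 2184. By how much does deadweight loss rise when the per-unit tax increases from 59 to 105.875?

33027.84

Demand slope = (97.824 − 157.356)/(2184 − 831) = −0.044, so P = 193.92 − 0.044Q.
Supply slope = (173.382 − 74.613)/(2184 − 831) = 0.073, so P = 13.95 + 0.073Q.
Competitive equilibrium: 193.92 − 0.044Q = 13.95 + 0.073Q → Q* = 1538.2051, P* = 126.239.
For a per-unit tax t: ΔQ = t/0.117, so DWL = ½·t·(t/0.117) = t²/0.234.
At t = 59: DWL = 14876.0684. At t = 105.875: DWL = 47903.9129.
Increase = 47903.9129 − 14876.0684 = 33027.84.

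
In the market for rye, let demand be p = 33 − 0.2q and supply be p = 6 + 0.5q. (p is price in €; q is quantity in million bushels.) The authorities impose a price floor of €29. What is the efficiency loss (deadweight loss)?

Competitive equilibrium: 33 − 0.2q = 6 + 0.5q → q* = 38.5714, p* = 25.2857.
At the floor p = 29, quantity demanded = (33 − 29)/0.2 = 20.
Sellers' marginal cost at q' = 20: 6 + 0.5·20 = 16.
Δq = 38.5714 − 20 = 18.5714; wedge = 29 − 16 = 13.
Welfare loss = ½ × 18.5714 × 13 = €120.71 million.

€120.71 million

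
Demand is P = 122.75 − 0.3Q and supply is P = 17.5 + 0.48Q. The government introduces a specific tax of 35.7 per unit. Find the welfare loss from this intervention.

816.98

Competitive equilibrium: 122.75 − 0.3Q = 17.5 + 0.48Q → Q* = 134.9359, P* = 82.2692.
With the tax, the buyer price exceeds the seller price by 35.7: (122.75 − 0.3Q) − (17.5 + 0.48Q) = 35.7 → Q' = 89.1667.
ΔQ = 134.9359 − 89.1667 = 45.7692; the wedge equals the tax, 35.7.
The triangle = ½ × 45.7692 × 35.7 = 816.98.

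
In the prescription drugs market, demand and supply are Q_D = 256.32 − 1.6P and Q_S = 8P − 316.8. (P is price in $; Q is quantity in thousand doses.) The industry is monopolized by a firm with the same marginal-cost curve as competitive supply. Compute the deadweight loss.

In inverse form: demand P = 160.2 − 0.625Q, supply P = 39.6 + 0.125Q.
Competitive equilibrium: 160.2 − 0.625Q = 39.6 + 0.125Q → Q* = 160.8, P* = 59.7.
Marginal revenue: MR = 160.2 − 1.25Q. Set MR = MC: 160.2 − 1.25Q = 39.6 + 0.125Q → Q_m = 87.7091.
Price P_m = 160.2 − 0.625·87.7091 = 105.3818; MC(Q_m) = 39.6 + 0.125·87.7091 = 50.5636.
Competitive Q* = 160.8, so ΔQ = 73.0909; wedge = 105.3818 − 50.5636 = 54.8182.
DWL = ½ × 73.0909 × 54.8182 = $2003.36 thousand.

$2003.36 thousand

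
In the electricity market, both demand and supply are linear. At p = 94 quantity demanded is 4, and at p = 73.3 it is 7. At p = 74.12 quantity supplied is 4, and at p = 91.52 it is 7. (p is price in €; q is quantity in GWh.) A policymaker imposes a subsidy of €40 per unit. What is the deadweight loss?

€62.99

Demand slope = (73.3 − 94)/(7 − 4) = −6.9, so p = 121.6 − 6.9q.
Supply slope = (91.52 − 74.12)/(7 − 4) = 5.8, so p = 50.92 + 5.8q.
Competitive equilibrium: 121.6 − 6.9q = 50.92 + 5.8q → q* = 5.5654, p* = 83.1991.
The subsidy lowers effective supply by 40: p = 10.92 + 5.8q.
New quantity: 121.6 − 6.9q = 10.92 + 5.8q → q' = 8.715.
Overproduction Δq = 8.715 − 5.5654 = 3.1496; wedge = subsidy = 40.
Deadweight loss = ½ × 3.1496 × 40 = €62.99.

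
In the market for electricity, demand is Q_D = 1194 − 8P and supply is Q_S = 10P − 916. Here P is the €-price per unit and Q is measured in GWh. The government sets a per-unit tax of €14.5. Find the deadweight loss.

€467.22

In inverse form: demand P = 149.25 − 0.125Q, supply P = 91.6 + 0.1Q.
Competitive equilibrium: 149.25 − 0.125Q = 91.6 + 0.1Q → Q* = 256.2222, P* = 117.2222.
With the tax, the buyer price exceeds the seller price by 14.5: (149.25 − 0.125Q) − (91.6 + 0.1Q) = 14.5 → Q' = 191.7778.
ΔQ = 256.2222 − 191.7778 = 64.4444; the wedge equals the tax, 14.5.
The triangle = ½ × 64.4444 × 14.5 = €467.22.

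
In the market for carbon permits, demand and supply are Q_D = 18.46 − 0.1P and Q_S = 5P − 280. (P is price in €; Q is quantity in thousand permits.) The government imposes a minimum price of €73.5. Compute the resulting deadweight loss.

In inverse form: demand P = 184.6 − 10Q, supply P = 56 + 0.2Q.
Competitive equilibrium: 184.6 − 10Q = 56 + 0.2Q → Q* = 12.6078, P* = 58.5216.
At the floor P = 73.5, quantity demanded = (184.6 − 73.5)/10 = 11.11.
Sellers' marginal cost at Q' = 11.11: 56 + 0.2·11.11 = 58.222.
ΔQ = 12.6078 − 11.11 = 1.4978; wedge = 73.5 − 58.222 = 15.278.
The triangle = ½ × 1.4978 × 15.278 = €11.44 thousand.

€11.44 thousand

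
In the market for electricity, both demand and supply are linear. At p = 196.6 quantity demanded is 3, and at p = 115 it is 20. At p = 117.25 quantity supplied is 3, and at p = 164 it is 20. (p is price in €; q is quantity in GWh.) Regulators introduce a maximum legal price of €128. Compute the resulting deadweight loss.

€164.48

Demand slope = (115 − 196.6)/(20 − 3) = −4.8, so p = 211 − 4.8q.
Supply slope = (164 − 117.25)/(20 − 3) = 2.75, so p = 109 + 2.75q.
Competitive equilibrium: 211 − 4.8q = 109 + 2.75q → q* = 13.5099, p* = 146.1523.
At the ceiling p = 128, quantity supplied = (128 − 109)/2.75 = 6.9091.
Willingness to pay at q' = 6.9091: 211 − 4.8·6.9091 = 177.8363.
Δq = 13.5099 − 6.9091 = 6.6008; wedge = 177.8363 − 128 = 49.8363.
DWL = ½ × 6.6008 × 49.8363 = €164.48.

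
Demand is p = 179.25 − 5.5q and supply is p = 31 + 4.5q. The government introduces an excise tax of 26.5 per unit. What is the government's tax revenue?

322.64

Competitive equilibrium: 179.25 − 5.5q = 31 + 4.5q → q* = 14.825, p* = 97.7125.
With the tax, the buyer price exceeds the seller price by 26.5: (179.25 − 5.5q) − (31 + 4.5q) = 26.5 → q' = 12.175.
Tax revenue = 26.5 × 12.175 = 322.64.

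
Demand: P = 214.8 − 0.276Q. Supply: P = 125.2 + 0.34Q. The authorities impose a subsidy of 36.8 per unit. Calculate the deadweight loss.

Competitive equilibrium: 214.8 − 0.276Q = 125.2 + 0.34Q → Q* = 145.4545, P* = 174.6545.
The subsidy lowers effective supply by 36.8: P = 88.4 + 0.34Q.
New quantity: 214.8 − 0.276Q = 88.4 + 0.34Q → Q' = 205.1948.
Overproduction ΔQ = 205.1948 − 145.4545 = 59.7403; wedge = subsidy = 36.8.
Welfare loss = ½ × 59.7403 × 36.8 = 1099.22.

1099.22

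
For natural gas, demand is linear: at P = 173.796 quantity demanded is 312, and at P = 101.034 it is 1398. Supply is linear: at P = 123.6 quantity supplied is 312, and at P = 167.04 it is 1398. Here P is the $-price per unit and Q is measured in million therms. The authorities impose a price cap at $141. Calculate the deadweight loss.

$62.29 million

Demand slope = (101.034 − 173.796)/(1398 − 312) = −0.067, so P = 194.7 − 0.067Q.
Supply slope = (167.04 − 123.6)/(1398 − 312) = 0.04, so P = 111.12 + 0.04Q.
Competitive equilibrium: 194.7 − 0.067Q = 111.12 + 0.04Q → Q* = 781.1215, P* = 142.3649.
At the ceiling P = 141, quantity supplied = (141 − 111.12)/0.04 = 747.
Willingness to pay at Q' = 747: 194.7 − 0.067·747 = 144.651.
ΔQ = 781.1215 − 747 = 34.1215; wedge = 144.651 − 141 = 3.651.
DWL = ½ × 34.1215 × 3.651 = $62.29 million.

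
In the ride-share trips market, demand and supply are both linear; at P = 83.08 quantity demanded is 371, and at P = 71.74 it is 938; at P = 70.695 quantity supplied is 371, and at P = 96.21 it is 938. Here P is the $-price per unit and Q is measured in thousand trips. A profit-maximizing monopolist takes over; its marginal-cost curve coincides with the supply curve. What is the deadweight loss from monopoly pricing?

$567.37 thousand

Demand slope = (71.74 − 83.08)/(938 − 371) = −0.02, so P = 90.5 − 0.02Q.
Supply slope = (96.21 − 70.695)/(938 − 371) = 0.045, so P = 54 + 0.045Q.
Competitive equilibrium: 90.5 − 0.02Q = 54 + 0.045Q → Q* = 561.5385, P* = 79.2692.
Marginal revenue: MR = 90.5 − 0.04Q. Set MR = MC: 90.5 − 0.04Q = 54 + 0.045Q → Q_m = 429.4118.
Price P_m = 90.5 − 0.02·429.4118 = 81.9118; MC(Q_m) = 54 + 0.045·429.4118 = 73.3235.
Competitive Q* = 561.5385, so ΔQ = 132.1267; wedge = 81.9118 − 73.3235 = 8.5883.
The triangle = ½ × 132.1267 × 8.5883 = $567.37 thousand.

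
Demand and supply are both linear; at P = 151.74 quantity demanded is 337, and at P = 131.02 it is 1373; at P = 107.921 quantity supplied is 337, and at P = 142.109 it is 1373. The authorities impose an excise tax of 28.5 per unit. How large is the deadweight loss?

Demand slope = (131.02 − 151.74)/(1373 − 337) = −0.02, so P = 158.48 − 0.02Q.
Supply slope = (142.109 − 107.921)/(1373 − 337) = 0.033, so P = 96.8 + 0.033Q.
Competitive equilibrium: 158.48 − 0.02Q = 96.8 + 0.033Q → Q* = 1163.7736, P* = 135.2045.
With the tax, the buyer price exceeds the seller price by 28.5: (158.48 − 0.02Q) − (96.8 + 0.033Q) = 28.5 → Q' = 626.0377.
ΔQ = 1163.7736 − 626.0377 = 537.7359; the wedge equals the tax, 28.5.
Deadweight loss = ½ × 537.7359 × 28.5 = 7662.74.

7662.74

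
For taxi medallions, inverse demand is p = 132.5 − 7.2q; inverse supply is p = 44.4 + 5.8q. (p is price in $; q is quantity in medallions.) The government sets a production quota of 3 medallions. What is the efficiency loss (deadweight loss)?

$92.72

Competitive equilibrium: 132.5 − 7.2q = 44.4 + 5.8q → q* = 6.7769, p* = 83.7062.
At q = 3: demand price = 132.5 − 7.2·3 = 110.9; supply price = 44.4 + 5.8·3 = 61.8.
Δq = 6.7769 − 3 = 3.7769; wedge = 110.9 − 61.8 = 49.1.
Deadweight loss = ½ × 3.7769 × 49.1 = $92.72.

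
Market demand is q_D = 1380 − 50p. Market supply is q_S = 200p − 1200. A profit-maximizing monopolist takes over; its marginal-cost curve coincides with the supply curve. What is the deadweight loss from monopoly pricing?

In inverse form: demand p = 27.6 − 0.02q, supply p = 6 + 0.005q.
Competitive equilibrium: 27.6 − 0.02q = 6 + 0.005q → q* = 864, p* = 10.32.
Marginal revenue: MR = 27.6 − 0.04q. Set MR = MC: 27.6 − 0.04q = 6 + 0.005q → q_m = 480.
Price p_m = 27.6 − 0.02·480 = 18; MC(q_m) = 6 + 0.005·480 = 8.4.
Competitive q* = 864, so Δq = 384; wedge = 18 − 8.4 = 9.6.
The triangle = ½ × 384 × 9.6 = 1843.20.

1843.20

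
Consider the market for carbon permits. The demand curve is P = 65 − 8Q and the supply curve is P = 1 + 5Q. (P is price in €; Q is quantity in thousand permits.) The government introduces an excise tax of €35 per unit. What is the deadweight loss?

Competitive equilibrium: 65 − 8Q = 1 + 5Q → Q* = 4.9231, P* = 25.6154.
With the tax, the buyer price exceeds the seller price by 35: (65 − 8Q) − (1 + 5Q) = 35 → Q' = 2.2308.
ΔQ = 4.9231 − 2.2308 = 2.6923; the wedge equals the tax, 35.
Welfare loss = ½ × 2.6923 × 35 = €47.12 thousand.

€47.12 thousand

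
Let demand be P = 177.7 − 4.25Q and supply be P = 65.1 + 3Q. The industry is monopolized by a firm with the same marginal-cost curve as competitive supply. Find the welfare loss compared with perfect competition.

119.42

Competitive equilibrium: 177.7 − 4.25Q = 65.1 + 3Q → Q* = 15.531, P* = 111.6931.
Marginal revenue: MR = 177.7 − 8.5Q. Set MR = MC: 177.7 − 8.5Q = 65.1 + 3Q → Q_m = 9.7913.
Price P_m = 177.7 − 4.25·9.7913 = 136.087; MC(Q_m) = 65.1 + 3·9.7913 = 94.4739.
Competitive Q* = 15.531, so ΔQ = 5.7397; wedge = 136.087 − 94.4739 = 41.6131.
The triangle = ½ × 5.7397 × 41.6131 = 119.42.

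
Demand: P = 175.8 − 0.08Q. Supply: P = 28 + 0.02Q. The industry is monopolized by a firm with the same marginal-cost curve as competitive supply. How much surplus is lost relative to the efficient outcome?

21575.15

Competitive equilibrium: 175.8 − 0.08Q = 28 + 0.02Q → Q* = 1478, P* = 57.56.
Marginal revenue: MR = 175.8 − 0.16Q. Set MR = MC: 175.8 − 0.16Q = 28 + 0.02Q → Q_m = 821.1111.
Price P_m = 175.8 − 0.08·821.1111 = 110.1111; MC(Q_m) = 28 + 0.02·821.1111 = 44.4222.
Competitive Q* = 1478, so ΔQ = 656.8889; wedge = 110.1111 − 44.4222 = 65.6889.
The triangle = ½ × 656.8889 × 65.6889 = 21575.15.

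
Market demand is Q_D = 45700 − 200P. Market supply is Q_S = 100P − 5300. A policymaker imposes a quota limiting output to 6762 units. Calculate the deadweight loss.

In inverse form: demand P = 228.5 − 0.005Q, supply P = 53 + 0.01Q.
Competitive equilibrium: 228.5 − 0.005Q = 53 + 0.01Q → Q* = 11700, P* = 170.
At Q = 6762: demand price = 228.5 − 0.005·6762 = 194.69; supply price = 53 + 0.01·6762 = 120.62.
ΔQ = 11700 − 6762 = 4938; wedge = 194.69 − 120.62 = 74.07.
DWL = ½ × 4938 × 74.07 = 182878.83.

182878.83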